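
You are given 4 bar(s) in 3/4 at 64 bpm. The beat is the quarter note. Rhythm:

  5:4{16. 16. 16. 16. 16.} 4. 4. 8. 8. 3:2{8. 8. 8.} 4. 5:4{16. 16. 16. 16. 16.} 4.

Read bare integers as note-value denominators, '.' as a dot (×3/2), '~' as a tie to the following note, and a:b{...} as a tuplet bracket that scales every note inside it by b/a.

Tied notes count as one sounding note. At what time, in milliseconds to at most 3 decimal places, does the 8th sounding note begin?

1. 0.0ms @ 0 + 281.25ms (3/10)
2. 281.25ms @ 3/10 + 281.25ms (3/10)
3. 562.5ms @ 3/5 + 281.25ms (3/10)
4. 843.75ms @ 9/10 + 281.25ms (3/10)
5. 1125.0ms @ 6/5 + 281.25ms (3/10)
6. 1406.25ms @ 3/2 + 1406.25ms (3/2)
7. 2812.5ms @ 3 + 1406.25ms (3/2)
8. 4218.75ms @ 9/2 + 703.125ms (3/4)
9. 4921.875ms @ 21/4 + 703.125ms (3/4)
10. 5625.0ms @ 6 + 468.75ms (1/2)
11. 6093.75ms @ 13/2 + 468.75ms (1/2)
12. 6562.5ms @ 7 + 468.75ms (1/2)
13. 7031.25ms @ 15/2 + 1406.25ms (3/2)
14. 8437.5ms @ 9 + 281.25ms (3/10)
15. 8718.75ms @ 93/10 + 281.25ms (3/10)
16. 9000.0ms @ 48/5 + 281.25ms (3/10)
17. 9281.25ms @ 99/10 + 281.25ms (3/10)
18. 9562.5ms @ 51/5 + 281.25ms (3/10)
19. 9843.75ms @ 21/2 + 1406.25ms (3/2)

note 8 onset = 9/2b = 4218.75ms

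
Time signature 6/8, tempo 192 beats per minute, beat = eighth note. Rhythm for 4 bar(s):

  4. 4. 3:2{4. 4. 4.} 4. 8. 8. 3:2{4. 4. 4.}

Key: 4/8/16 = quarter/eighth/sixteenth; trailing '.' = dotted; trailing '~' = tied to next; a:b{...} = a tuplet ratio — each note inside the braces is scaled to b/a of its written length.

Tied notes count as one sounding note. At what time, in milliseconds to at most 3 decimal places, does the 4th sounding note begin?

note 4 onset = 8b = 2500.0ms

1. 0.0ms @ 0 + 937.5ms (3)
2. 937.5ms @ 3 + 937.5ms (3)
3. 1875.0ms @ 6 + 625.0ms (2)
4. 2500.0ms @ 8 + 625.0ms (2)
5. 3125.0ms @ 10 + 625.0ms (2)
6. 3750.0ms @ 12 + 937.5ms (3)
7. 4687.5ms @ 15 + 468.75ms (3/2)
8. 5156.25ms @ 33/2 + 468.75ms (3/2)
9. 5625.0ms @ 18 + 625.0ms (2)
10. 6250.0ms @ 20 + 625.0ms (2)
11. 6875.0ms @ 22 + 625.0ms (2)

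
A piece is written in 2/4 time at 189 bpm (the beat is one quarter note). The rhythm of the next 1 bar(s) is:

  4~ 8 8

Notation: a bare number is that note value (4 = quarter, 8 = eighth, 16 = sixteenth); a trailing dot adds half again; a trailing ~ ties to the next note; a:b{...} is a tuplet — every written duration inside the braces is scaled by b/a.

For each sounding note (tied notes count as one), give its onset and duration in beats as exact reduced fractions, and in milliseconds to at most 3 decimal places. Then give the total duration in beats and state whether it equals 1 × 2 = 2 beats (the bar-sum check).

1) 0.0ms=0b +476.19ms=3/2b
2) 476.19ms=3/2b +158.73ms=1/2b
Σ=2b of 2 (189bpm 2/4) — PASS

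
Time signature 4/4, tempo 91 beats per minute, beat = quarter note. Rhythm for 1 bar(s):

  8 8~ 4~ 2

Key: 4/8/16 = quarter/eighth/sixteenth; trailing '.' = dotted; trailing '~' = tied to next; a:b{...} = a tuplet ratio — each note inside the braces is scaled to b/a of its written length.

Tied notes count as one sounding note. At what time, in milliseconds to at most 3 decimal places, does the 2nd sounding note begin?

note 2 onset = 1/2b = 329.67ms

1. 0.0ms @ 0 + 329.67ms (1/2)
2. 329.67ms @ 1/2 + 2307.692ms (7/2)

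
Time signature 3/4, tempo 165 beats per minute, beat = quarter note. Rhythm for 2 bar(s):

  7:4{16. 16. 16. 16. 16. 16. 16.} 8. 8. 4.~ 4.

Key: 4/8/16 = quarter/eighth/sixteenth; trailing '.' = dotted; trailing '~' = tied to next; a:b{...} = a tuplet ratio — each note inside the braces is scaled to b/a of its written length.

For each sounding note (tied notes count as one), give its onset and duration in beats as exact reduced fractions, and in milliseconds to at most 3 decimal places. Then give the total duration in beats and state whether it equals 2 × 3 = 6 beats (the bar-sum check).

1) 0.0ms=0b +77.922ms=3/14b
2) 77.922ms=3/14b +77.922ms=3/14b
3) 155.844ms=3/7b +77.922ms=3/14b
4) 233.766ms=9/14b +77.922ms=3/14b
5) 311.688ms=6/7b +77.922ms=3/14b
6) 389.61ms=15/14b +77.922ms=3/14b
7) 467.532ms=9/7b +77.922ms=3/14b
8) 545.455ms=3/2b +272.727ms=3/4b
9) 818.182ms=9/4b +272.727ms=3/4b
10) 1090.909ms=3b +1090.909ms=3b
Σ=6b of 6 (165bpm 3/4) — PASS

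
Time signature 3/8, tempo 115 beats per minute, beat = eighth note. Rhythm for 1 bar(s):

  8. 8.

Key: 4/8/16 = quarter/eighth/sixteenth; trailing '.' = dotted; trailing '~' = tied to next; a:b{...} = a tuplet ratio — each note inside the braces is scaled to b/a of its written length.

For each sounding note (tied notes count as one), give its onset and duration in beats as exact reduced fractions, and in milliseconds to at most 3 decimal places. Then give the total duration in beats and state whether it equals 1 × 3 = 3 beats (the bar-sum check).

1) 0.0ms=0b +782.609ms=3/2b
2) 782.609ms=3/2b +782.609ms=3/2b
Σ=3b of 3 (115bpm 3/8) — PASS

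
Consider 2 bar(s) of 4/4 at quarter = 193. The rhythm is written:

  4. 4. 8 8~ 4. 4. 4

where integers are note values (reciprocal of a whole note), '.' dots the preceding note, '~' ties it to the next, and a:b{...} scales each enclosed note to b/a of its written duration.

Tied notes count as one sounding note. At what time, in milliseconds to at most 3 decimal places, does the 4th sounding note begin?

1. 0.0ms @ 0 + 466.321ms (3/2)
2. 466.321ms @ 3/2 + 466.321ms (3/2)
3. 932.642ms @ 3 + 155.44ms (1/2)
4. 1088.083ms @ 7/2 + 621.762ms (2)
5. 1709.845ms @ 11/2 + 466.321ms (3/2)
6. 2176.166ms @ 7 + 310.881ms (1)

note 4 onset = 7/2b = 1088.083ms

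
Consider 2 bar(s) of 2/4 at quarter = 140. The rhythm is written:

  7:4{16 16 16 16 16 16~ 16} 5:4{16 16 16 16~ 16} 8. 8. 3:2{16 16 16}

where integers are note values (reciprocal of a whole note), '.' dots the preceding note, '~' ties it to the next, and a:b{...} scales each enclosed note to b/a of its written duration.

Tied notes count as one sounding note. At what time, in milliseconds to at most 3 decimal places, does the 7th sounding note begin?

note 7 onset = 1b = 428.571ms

1. 0.0ms @ 0 + 61.224ms (1/7)
2. 61.224ms @ 1/7 + 61.224ms (1/7)
3. 122.449ms @ 2/7 + 61.224ms (1/7)
4. 183.673ms @ 3/7 + 61.224ms (1/7)
5. 244.898ms @ 4/7 + 61.224ms (1/7)
6. 306.122ms @ 5/7 + 122.449ms (2/7)
7. 428.571ms @ 1 + 85.714ms (1/5)
8. 514.286ms @ 6/5 + 85.714ms (1/5)
9. 600.0ms @ 7/5 + 85.714ms (1/5)
10. 685.714ms @ 8/5 + 171.429ms (2/5)
11. 857.143ms @ 2 + 321.429ms (3/4)
12. 1178.571ms @ 11/4 + 321.429ms (3/4)
13. 1500.0ms @ 7/2 + 71.429ms (1/6)
14. 1571.429ms @ 11/3 + 71.429ms (1/6)
15. 1642.857ms @ 23/6 + 71.429ms (1/6)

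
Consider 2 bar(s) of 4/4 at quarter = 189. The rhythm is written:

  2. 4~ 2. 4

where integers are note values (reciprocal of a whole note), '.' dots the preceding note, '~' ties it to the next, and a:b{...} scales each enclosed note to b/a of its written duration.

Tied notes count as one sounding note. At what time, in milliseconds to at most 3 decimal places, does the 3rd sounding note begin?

1. 0.0ms @ 0 + 952.381ms (3)
2. 952.381ms @ 3 + 1269.841ms (4)
3. 2222.222ms @ 7 + 317.46ms (1)

note 3 onset = 7b = 2222.222ms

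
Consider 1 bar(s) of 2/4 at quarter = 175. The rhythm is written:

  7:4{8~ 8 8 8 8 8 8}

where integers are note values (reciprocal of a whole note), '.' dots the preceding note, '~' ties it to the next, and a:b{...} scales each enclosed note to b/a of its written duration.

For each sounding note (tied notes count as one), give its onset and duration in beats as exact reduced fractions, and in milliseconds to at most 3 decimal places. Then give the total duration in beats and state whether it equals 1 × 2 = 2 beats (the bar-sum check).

1) 0.0ms=0b +195.918ms=4/7b
2) 195.918ms=4/7b +97.959ms=2/7b
3) 293.878ms=6/7b +97.959ms=2/7b
4) 391.837ms=8/7b +97.959ms=2/7b
5) 489.796ms=10/7b +97.959ms=2/7b
6) 587.755ms=12/7b +97.959ms=2/7b
Σ=2b of 2 (175bpm 2/4) — PASS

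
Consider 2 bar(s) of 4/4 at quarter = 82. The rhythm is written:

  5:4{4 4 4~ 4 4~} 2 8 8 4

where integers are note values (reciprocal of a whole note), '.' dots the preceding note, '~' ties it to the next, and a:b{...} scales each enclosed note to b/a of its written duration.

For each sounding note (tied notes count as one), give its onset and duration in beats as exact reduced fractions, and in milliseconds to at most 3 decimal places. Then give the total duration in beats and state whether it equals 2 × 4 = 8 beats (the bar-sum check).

1) 0.0ms=0b +585.366ms=4/5b
2) 585.366ms=4/5b +585.366ms=4/5b
3) 1170.732ms=8/5b +1170.732ms=8/5b
4) 2341.463ms=16/5b +2048.78ms=14/5b
5) 4390.244ms=6b +365.854ms=1/2b
6) 4756.098ms=13/2b +365.854ms=1/2b
7) 5121.951ms=7b +731.707ms=1b
Σ=8b of 8 (82bpm 4/4) — PASS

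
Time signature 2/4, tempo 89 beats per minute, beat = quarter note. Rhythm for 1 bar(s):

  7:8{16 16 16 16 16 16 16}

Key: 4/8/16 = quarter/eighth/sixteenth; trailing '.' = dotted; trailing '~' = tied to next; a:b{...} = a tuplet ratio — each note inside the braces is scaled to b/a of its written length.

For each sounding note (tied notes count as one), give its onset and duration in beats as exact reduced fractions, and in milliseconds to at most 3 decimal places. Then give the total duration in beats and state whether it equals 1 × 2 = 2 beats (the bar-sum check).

1) 0.0ms=0b +192.616ms=2/7b
2) 192.616ms=2/7b +192.616ms=2/7b
3) 385.233ms=4/7b +192.616ms=2/7b
4) 577.849ms=6/7b +192.616ms=2/7b
5) 770.465ms=8/7b +192.616ms=2/7b
6) 963.082ms=10/7b +192.616ms=2/7b
7) 1155.698ms=12/7b +192.616ms=2/7b
Σ=2b of 2 (89bpm 2/4) — PASS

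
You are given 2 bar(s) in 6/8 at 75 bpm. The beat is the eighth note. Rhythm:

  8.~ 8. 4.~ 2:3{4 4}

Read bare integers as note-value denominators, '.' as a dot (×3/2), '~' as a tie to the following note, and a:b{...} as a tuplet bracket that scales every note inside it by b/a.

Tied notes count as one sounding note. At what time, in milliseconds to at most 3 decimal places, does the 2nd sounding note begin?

note 2 onset = 3b = 2400.0ms

1. 0.0ms @ 0 + 2400.0ms (3)
2. 2400.0ms @ 3 + 4800.0ms (6)
3. 7200.0ms @ 9 + 2400.0ms (3)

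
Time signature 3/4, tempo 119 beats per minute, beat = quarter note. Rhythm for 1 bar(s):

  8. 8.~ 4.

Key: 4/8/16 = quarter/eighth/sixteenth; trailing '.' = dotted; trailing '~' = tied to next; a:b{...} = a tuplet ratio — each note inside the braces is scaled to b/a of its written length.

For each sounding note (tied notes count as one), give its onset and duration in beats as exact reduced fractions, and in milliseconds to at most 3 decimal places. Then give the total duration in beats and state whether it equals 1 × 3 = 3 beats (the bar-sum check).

1) 0.0ms=0b +378.151ms=3/4b
2) 378.151ms=3/4b +1134.454ms=9/4b
Σ=3b of 3 (119bpm 3/4) — PASS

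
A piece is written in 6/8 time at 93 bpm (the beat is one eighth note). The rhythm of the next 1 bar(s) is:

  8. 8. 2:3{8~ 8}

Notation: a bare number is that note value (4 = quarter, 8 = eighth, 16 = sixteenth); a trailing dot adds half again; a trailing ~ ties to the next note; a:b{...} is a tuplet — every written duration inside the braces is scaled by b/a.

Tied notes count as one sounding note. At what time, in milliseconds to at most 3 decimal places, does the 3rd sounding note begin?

note 3 onset = 3b = 1935.484ms

1. 0.0ms @ 0 + 967.742ms (3/2)
2. 967.742ms @ 3/2 + 967.742ms (3/2)
3. 1935.484ms @ 3 + 1935.484ms (3)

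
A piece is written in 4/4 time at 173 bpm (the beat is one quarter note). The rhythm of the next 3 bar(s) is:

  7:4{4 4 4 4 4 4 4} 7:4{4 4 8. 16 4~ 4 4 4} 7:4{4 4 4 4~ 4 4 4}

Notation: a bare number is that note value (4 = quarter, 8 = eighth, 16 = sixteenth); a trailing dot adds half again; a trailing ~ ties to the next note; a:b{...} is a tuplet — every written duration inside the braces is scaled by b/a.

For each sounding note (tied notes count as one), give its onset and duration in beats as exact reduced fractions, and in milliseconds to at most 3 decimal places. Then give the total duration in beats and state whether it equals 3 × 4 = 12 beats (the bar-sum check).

1) 0.0ms=0b +198.183ms=4/7b
2) 198.183ms=4/7b +198.183ms=4/7b
3) 396.367ms=8/7b +198.183ms=4/7b
4) 594.55ms=12/7b +198.183ms=4/7b
5) 792.733ms=16/7b +198.183ms=4/7b
6) 990.917ms=20/7b +198.183ms=4/7b
7) 1189.1ms=24/7b +198.183ms=4/7b
8) 1387.283ms=4b +198.183ms=4/7b
9) 1585.467ms=32/7b +198.183ms=4/7b
10) 1783.65ms=36/7b +148.637ms=3/7b
11) 1932.287ms=39/7b +49.546ms=1/7b
12) 1981.833ms=40/7b +396.367ms=8/7b
13) 2378.2ms=48/7b +198.183ms=4/7b
14) 2576.383ms=52/7b +198.183ms=4/7b
15) 2774.566ms=8b +198.183ms=4/7b
16) 2972.75ms=60/7b +198.183ms=4/7b
17) 3170.933ms=64/7b +198.183ms=4/7b
18) 3369.116ms=68/7b +396.367ms=8/7b
19) 3765.483ms=76/7b +198.183ms=4/7b
20) 3963.666ms=80/7b +198.183ms=4/7b
Σ=12b of 12 (173bpm 4/4) — PASS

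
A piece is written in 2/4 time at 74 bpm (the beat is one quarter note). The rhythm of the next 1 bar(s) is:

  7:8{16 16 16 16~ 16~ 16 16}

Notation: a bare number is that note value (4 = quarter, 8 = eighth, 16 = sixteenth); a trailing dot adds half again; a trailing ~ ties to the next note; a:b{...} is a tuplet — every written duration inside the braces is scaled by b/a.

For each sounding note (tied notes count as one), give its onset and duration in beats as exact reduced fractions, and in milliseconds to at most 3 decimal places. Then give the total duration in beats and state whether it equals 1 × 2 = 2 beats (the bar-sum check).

1) 0.0ms=0b +231.66ms=2/7b
2) 231.66ms=2/7b +231.66ms=2/7b
3) 463.32ms=4/7b +231.66ms=2/7b
4) 694.981ms=6/7b +694.981ms=6/7b
5) 1389.961ms=12/7b +231.66ms=2/7b
Σ=2b of 2 (74bpm 2/4) — PASS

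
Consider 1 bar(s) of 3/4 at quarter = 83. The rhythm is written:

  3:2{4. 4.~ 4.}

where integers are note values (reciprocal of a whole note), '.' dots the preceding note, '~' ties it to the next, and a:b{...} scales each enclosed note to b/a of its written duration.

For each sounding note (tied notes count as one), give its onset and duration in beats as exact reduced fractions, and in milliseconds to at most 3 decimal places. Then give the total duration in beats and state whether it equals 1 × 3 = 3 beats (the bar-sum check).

1) 0.0ms=0b +722.892ms=1b
2) 722.892ms=1b +1445.783ms=2b
Σ=3b of 3 (83bpm 3/4) — PASS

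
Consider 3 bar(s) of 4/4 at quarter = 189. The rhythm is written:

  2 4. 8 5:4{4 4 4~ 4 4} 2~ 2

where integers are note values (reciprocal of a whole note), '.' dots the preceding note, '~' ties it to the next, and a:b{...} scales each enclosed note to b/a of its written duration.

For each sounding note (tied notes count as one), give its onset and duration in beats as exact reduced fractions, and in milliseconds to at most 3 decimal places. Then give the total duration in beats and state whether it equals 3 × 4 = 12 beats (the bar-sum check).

1) 0.0ms=0b +634.921ms=2b
2) 634.921ms=2b +476.19ms=3/2b
3) 1111.111ms=7/2b +158.73ms=1/2b
4) 1269.841ms=4b +253.968ms=4/5b
5) 1523.81ms=24/5b +253.968ms=4/5b
6) 1777.778ms=28/5b +507.937ms=8/5b
7) 2285.714ms=36/5b +253.968ms=4/5b
8) 2539.683ms=8b +1269.841ms=4b
Σ=12b of 12 (189bpm 4/4) — PASS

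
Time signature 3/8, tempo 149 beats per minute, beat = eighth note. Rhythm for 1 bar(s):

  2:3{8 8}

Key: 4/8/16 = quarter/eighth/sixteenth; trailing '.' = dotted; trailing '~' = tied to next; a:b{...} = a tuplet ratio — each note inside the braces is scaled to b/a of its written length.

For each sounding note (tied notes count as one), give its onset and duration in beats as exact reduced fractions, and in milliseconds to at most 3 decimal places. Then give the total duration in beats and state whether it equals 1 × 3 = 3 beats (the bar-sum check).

1) 0.0ms=0b +604.027ms=3/2b
2) 604.027ms=3/2b +604.027ms=3/2b
Σ=3b of 3 (149bpm 3/8) — PASS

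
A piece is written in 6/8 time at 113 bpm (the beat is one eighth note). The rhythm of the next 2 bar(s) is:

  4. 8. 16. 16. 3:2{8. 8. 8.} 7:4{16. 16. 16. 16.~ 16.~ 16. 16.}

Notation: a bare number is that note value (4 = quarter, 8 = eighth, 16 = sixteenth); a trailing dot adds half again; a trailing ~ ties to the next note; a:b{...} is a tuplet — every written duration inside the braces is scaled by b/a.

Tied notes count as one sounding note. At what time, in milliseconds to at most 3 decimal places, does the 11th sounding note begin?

1. 0.0ms @ 0 + 1592.92ms (3)
2. 1592.92ms @ 3 + 796.46ms (3/2)
3. 2389.381ms @ 9/2 + 398.23ms (3/4)
4. 2787.611ms @ 21/4 + 398.23ms (3/4)
5. 3185.841ms @ 6 + 530.973ms (1)
6. 3716.814ms @ 7 + 530.973ms (1)
7. 4247.788ms @ 8 + 530.973ms (1)
8. 4778.761ms @ 9 + 227.56ms (3/7)
9. 5006.321ms @ 66/7 + 227.56ms (3/7)
10. 5233.881ms @ 69/7 + 227.56ms (3/7)
11. 5461.441ms @ 72/7 + 682.68ms (9/7)
12. 6144.121ms @ 81/7 + 227.56ms (3/7)

note 11 onset = 72/7b = 5461.441ms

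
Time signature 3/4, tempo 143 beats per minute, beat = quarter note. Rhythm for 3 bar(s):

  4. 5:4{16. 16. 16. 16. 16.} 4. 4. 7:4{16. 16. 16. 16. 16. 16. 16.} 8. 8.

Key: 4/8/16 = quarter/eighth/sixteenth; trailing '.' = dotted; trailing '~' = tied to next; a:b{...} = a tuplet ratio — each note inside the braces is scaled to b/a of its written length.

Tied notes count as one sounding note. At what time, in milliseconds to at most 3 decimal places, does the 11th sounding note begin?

1. 0.0ms @ 0 + 629.371ms (3/2)
2. 629.371ms @ 3/2 + 125.874ms (3/10)
3. 755.245ms @ 9/5 + 125.874ms (3/10)
4. 881.119ms @ 21/10 + 125.874ms (3/10)
5. 1006.993ms @ 12/5 + 125.874ms (3/10)
6. 1132.867ms @ 27/10 + 125.874ms (3/10)
7. 1258.741ms @ 3 + 629.371ms (3/2)
8. 1888.112ms @ 9/2 + 629.371ms (3/2)
9. 2517.483ms @ 6 + 89.91ms (3/14)
10. 2607.393ms @ 87/14 + 89.91ms (3/14)
11. 2697.303ms @ 45/7 + 89.91ms (3/14)
12. 2787.213ms @ 93/14 + 89.91ms (3/14)
13. 2877.123ms @ 48/7 + 89.91ms (3/14)
14. 2967.033ms @ 99/14 + 89.91ms (3/14)
15. 3056.943ms @ 51/7 + 89.91ms (3/14)
16. 3146.853ms @ 15/2 + 314.685ms (3/4)
17. 3461.538ms @ 33/4 + 314.685ms (3/4)

note 11 onset = 45/7b = 2697.303ms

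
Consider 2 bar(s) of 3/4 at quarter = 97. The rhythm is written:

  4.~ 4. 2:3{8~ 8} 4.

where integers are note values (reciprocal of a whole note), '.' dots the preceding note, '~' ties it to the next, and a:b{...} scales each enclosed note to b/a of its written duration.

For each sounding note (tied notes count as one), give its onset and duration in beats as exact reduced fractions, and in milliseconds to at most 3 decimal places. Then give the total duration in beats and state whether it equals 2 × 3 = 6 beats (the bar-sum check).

1) 0.0ms=0b +1855.67ms=3b
2) 1855.67ms=3b +927.835ms=3/2b
3) 2783.505ms=9/2b +927.835ms=3/2b
Σ=6b of 6 (97bpm 3/4) — PASS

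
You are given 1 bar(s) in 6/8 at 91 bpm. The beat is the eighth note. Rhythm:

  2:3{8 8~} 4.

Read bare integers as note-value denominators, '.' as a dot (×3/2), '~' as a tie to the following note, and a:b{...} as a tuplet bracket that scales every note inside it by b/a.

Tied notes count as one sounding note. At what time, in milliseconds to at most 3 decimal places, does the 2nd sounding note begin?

note 2 onset = 3/2b = 989.011ms

1. 0.0ms @ 0 + 989.011ms (3/2)
2. 989.011ms @ 3/2 + 2967.033ms (9/2)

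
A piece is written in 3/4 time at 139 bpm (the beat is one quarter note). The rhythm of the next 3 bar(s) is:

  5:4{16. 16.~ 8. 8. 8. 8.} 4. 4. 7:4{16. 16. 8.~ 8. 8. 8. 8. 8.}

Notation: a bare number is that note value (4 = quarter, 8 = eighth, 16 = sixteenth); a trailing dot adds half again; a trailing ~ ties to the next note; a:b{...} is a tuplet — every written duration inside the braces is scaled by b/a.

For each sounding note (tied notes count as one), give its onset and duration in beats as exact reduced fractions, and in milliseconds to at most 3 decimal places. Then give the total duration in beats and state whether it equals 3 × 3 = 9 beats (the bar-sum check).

1) 0.0ms=0b +129.496ms=3/10b
2) 129.496ms=3/10b +388.489ms=9/10b
3) 517.986ms=6/5b +258.993ms=3/5b
4) 776.978ms=9/5b +258.993ms=3/5b
5) 1035.971ms=12/5b +258.993ms=3/5b
6) 1294.964ms=3b +647.482ms=3/2b
7) 1942.446ms=9/2b +647.482ms=3/2b
8) 2589.928ms=6b +92.497ms=3/14b
9) 2682.425ms=87/14b +92.497ms=3/14b
10) 2774.923ms=45/7b +369.99ms=6/7b
11) 3144.913ms=51/7b +184.995ms=3/7b
12) 3329.908ms=54/7b +184.995ms=3/7b
13) 3514.902ms=57/7b +184.995ms=3/7b
14) 3699.897ms=60/7b +184.995ms=3/7b
Σ=9b of 9 (139bpm 3/4) — PASS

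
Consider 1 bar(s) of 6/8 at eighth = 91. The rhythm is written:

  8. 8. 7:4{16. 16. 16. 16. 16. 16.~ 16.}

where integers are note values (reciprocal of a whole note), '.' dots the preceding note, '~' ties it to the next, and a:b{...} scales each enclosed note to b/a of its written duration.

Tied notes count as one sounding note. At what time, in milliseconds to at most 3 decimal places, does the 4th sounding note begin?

1. 0.0ms @ 0 + 989.011ms (3/2)
2. 989.011ms @ 3/2 + 989.011ms (3/2)
3. 1978.022ms @ 3 + 282.575ms (3/7)
4. 2260.597ms @ 24/7 + 282.575ms (3/7)
5. 2543.171ms @ 27/7 + 282.575ms (3/7)
6. 2825.746ms @ 30/7 + 282.575ms (3/7)
7. 3108.32ms @ 33/7 + 282.575ms (3/7)
8. 3390.895ms @ 36/7 + 565.149ms (6/7)

note 4 onset = 24/7b = 2260.597ms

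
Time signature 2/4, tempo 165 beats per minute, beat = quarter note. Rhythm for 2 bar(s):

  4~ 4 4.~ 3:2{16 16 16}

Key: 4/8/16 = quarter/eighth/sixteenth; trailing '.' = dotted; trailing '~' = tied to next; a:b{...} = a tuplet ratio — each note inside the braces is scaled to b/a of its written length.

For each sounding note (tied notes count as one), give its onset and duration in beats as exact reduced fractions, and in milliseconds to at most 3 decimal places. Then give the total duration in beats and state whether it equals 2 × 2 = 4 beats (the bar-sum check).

1) 0.0ms=0b +727.273ms=2b
2) 727.273ms=2b +606.061ms=5/3b
3) 1333.333ms=11/3b +60.606ms=1/6b
4) 1393.939ms=23/6b +60.606ms=1/6b
Σ=4b of 4 (165bpm 2/4) — PASS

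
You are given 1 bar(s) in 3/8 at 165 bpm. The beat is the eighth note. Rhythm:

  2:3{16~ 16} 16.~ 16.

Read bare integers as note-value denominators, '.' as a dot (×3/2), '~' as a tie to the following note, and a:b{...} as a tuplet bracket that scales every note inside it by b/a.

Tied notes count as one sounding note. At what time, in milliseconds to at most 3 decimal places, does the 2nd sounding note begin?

1. 0.0ms @ 0 + 545.455ms (3/2)
2. 545.455ms @ 3/2 + 545.455ms (3/2)

note 2 onset = 3/2b = 545.455ms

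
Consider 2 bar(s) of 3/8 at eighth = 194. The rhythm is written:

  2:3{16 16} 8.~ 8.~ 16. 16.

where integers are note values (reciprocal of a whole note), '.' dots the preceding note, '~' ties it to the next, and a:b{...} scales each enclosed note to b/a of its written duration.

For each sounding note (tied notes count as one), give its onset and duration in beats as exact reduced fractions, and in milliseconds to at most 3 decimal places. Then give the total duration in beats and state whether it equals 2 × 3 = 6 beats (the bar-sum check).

1) 0.0ms=0b +231.959ms=3/4b
2) 231.959ms=3/4b +231.959ms=3/4b
3) 463.918ms=3/2b +1159.794ms=15/4b
4) 1623.711ms=21/4b +231.959ms=3/4b
Σ=6b of 6 (194bpm 3/8) — PASS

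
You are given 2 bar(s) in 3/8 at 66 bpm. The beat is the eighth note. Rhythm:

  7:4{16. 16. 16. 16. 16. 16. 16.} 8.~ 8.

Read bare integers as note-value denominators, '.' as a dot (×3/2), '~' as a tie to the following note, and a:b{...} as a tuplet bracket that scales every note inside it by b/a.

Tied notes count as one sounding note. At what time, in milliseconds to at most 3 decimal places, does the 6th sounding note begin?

1. 0.0ms @ 0 + 389.61ms (3/7)
2. 389.61ms @ 3/7 + 389.61ms (3/7)
3. 779.221ms @ 6/7 + 389.61ms (3/7)
4. 1168.831ms @ 9/7 + 389.61ms (3/7)
5. 1558.442ms @ 12/7 + 389.61ms (3/7)
6. 1948.052ms @ 15/7 + 389.61ms (3/7)
7. 2337.662ms @ 18/7 + 389.61ms (3/7)
8. 2727.273ms @ 3 + 2727.273ms (3)

note 6 onset = 15/7b = 1948.052ms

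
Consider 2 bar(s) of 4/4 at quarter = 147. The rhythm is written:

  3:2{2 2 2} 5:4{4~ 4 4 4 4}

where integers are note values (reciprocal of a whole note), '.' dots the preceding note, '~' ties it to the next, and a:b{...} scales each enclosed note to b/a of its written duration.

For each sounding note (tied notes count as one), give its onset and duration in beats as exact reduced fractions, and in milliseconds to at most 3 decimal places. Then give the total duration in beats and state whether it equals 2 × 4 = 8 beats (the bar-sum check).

1) 0.0ms=0b +544.218ms=4/3b
2) 544.218ms=4/3b +544.218ms=4/3b
3) 1088.435ms=8/3b +544.218ms=4/3b
4) 1632.653ms=4b +653.061ms=8/5b
5) 2285.714ms=28/5b +326.531ms=4/5b
6) 2612.245ms=32/5b +326.531ms=4/5b
7) 2938.776ms=36/5b +326.531ms=4/5b
Σ=8b of 8 (147bpm 4/4) — PASS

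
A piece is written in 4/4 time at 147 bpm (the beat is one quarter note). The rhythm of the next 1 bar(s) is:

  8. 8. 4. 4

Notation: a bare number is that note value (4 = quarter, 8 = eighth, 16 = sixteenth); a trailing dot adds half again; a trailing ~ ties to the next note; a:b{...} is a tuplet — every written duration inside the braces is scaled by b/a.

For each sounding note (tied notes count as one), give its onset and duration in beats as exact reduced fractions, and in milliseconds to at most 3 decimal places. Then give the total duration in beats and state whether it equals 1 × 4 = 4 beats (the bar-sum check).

1) 0.0ms=0b +306.122ms=3/4b
2) 306.122ms=3/4b +306.122ms=3/4b
3) 612.245ms=3/2b +612.245ms=3/2b
4) 1224.49ms=3b +408.163ms=1b
Σ=4b of 4 (147bpm 4/4) — PASS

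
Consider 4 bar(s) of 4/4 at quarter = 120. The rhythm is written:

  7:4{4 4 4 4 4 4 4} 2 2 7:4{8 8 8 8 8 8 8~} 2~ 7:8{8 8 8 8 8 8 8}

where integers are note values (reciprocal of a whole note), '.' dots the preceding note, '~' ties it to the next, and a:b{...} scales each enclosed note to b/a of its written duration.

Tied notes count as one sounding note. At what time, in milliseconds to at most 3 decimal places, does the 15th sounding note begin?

note 15 onset = 66/7b = 4714.286ms

1. 0.0ms @ 0 + 285.714ms (4/7)
2. 285.714ms @ 4/7 + 285.714ms (4/7)
3. 571.429ms @ 8/7 + 285.714ms (4/7)
4. 857.143ms @ 12/7 + 285.714ms (4/7)
5. 1142.857ms @ 16/7 + 285.714ms (4/7)
6. 1428.571ms @ 20/7 + 285.714ms (4/7)
7. 1714.286ms @ 24/7 + 285.714ms (4/7)
8. 2000.0ms @ 4 + 1000.0ms (2)
9. 3000.0ms @ 6 + 1000.0ms (2)
10. 4000.0ms @ 8 + 142.857ms (2/7)
11. 4142.857ms @ 58/7 + 142.857ms (2/7)
12. 4285.714ms @ 60/7 + 142.857ms (2/7)
13. 4428.571ms @ 62/7 + 142.857ms (2/7)
14. 4571.429ms @ 64/7 + 142.857ms (2/7)
15. 4714.286ms @ 66/7 + 142.857ms (2/7)
16. 4857.143ms @ 68/7 + 1428.571ms (20/7)
17. 6285.714ms @ 88/7 + 285.714ms (4/7)
18. 6571.429ms @ 92/7 + 285.714ms (4/7)
19. 6857.143ms @ 96/7 + 285.714ms (4/7)
20. 7142.857ms @ 100/7 + 285.714ms (4/7)
21. 7428.571ms @ 104/7 + 285.714ms (4/7)
22. 7714.286ms @ 108/7 + 285.714ms (4/7)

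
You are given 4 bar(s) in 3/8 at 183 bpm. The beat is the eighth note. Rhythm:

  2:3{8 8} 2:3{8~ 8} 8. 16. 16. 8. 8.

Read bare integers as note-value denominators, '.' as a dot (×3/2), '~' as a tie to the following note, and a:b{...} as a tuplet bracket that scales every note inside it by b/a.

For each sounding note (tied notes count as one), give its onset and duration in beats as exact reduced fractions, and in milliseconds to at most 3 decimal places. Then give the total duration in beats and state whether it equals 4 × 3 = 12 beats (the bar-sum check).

1) 0.0ms=0b +491.803ms=3/2b
2) 491.803ms=3/2b +491.803ms=3/2b
3) 983.607ms=3b +983.607ms=3b
4) 1967.213ms=6b +491.803ms=3/2b
5) 2459.016ms=15/2b +245.902ms=3/4b
6) 2704.918ms=33/4b +245.902ms=3/4b
7) 2950.82ms=9b +491.803ms=3/2b
8) 3442.623ms=21/2b +491.803ms=3/2b
Σ=12b of 12 (183bpm 3/8) — PASS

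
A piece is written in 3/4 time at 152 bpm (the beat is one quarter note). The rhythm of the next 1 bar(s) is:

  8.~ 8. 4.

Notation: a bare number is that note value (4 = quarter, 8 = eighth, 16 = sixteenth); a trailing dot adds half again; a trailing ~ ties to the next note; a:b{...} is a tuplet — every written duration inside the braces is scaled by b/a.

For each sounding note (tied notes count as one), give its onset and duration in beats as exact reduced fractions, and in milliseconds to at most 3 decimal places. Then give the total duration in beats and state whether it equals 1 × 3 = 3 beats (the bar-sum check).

1) 0.0ms=0b +592.105ms=3/2b
2) 592.105ms=3/2b +592.105ms=3/2b
Σ=3b of 3 (152bpm 3/4) — PASS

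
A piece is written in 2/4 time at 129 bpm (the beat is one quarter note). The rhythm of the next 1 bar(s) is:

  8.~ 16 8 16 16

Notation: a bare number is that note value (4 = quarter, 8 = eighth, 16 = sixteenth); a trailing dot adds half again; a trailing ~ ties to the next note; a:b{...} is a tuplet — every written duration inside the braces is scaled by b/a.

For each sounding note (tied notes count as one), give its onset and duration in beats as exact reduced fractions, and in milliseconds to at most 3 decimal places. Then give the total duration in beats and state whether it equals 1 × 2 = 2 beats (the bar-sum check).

1) 0.0ms=0b +465.116ms=1b
2) 465.116ms=1b +232.558ms=1/2b
3) 697.674ms=3/2b +116.279ms=1/4b
4) 813.953ms=7/4b +116.279ms=1/4b
Σ=2b of 2 (129bpm 2/4) — PASS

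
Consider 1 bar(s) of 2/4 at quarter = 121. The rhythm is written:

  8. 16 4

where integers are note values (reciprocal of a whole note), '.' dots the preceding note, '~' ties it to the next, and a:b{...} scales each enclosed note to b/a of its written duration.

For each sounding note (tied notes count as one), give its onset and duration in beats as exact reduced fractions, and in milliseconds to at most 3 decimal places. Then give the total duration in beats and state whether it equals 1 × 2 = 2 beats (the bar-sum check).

1) 0.0ms=0b +371.901ms=3/4b
2) 371.901ms=3/4b +123.967ms=1/4b
3) 495.868ms=1b +495.868ms=1b
Σ=2b of 2 (121bpm 2/4) — PASS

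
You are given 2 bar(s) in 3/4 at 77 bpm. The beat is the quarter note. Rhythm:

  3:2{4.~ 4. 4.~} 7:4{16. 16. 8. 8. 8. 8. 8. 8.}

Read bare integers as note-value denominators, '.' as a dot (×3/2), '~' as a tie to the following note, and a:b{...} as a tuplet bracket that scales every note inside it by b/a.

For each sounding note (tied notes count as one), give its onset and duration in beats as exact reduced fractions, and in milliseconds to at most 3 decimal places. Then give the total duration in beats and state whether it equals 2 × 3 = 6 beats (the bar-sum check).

1) 0.0ms=0b +1558.442ms=2b
2) 1558.442ms=2b +946.197ms=17/14b
3) 2504.638ms=45/14b +166.976ms=3/14b
4) 2671.614ms=24/7b +333.952ms=3/7b
5) 3005.566ms=27/7b +333.952ms=3/7b
6) 3339.518ms=30/7b +333.952ms=3/7b
7) 3673.469ms=33/7b +333.952ms=3/7b
8) 4007.421ms=36/7b +333.952ms=3/7b
9) 4341.373ms=39/7b +333.952ms=3/7b
Σ=6b of 6 (77bpm 3/4) — PASS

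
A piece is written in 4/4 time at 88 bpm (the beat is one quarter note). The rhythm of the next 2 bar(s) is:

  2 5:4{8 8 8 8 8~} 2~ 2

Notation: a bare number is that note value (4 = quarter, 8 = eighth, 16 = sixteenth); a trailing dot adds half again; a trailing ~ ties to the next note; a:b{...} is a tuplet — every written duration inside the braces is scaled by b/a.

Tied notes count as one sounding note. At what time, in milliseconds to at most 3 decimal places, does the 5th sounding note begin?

1. 0.0ms @ 0 + 1363.636ms (2)
2. 1363.636ms @ 2 + 272.727ms (2/5)
3. 1636.364ms @ 12/5 + 272.727ms (2/5)
4. 1909.091ms @ 14/5 + 272.727ms (2/5)
5. 2181.818ms @ 16/5 + 272.727ms (2/5)
6. 2454.545ms @ 18/5 + 3000.0ms (22/5)

note 5 onset = 16/5b = 2181.818ms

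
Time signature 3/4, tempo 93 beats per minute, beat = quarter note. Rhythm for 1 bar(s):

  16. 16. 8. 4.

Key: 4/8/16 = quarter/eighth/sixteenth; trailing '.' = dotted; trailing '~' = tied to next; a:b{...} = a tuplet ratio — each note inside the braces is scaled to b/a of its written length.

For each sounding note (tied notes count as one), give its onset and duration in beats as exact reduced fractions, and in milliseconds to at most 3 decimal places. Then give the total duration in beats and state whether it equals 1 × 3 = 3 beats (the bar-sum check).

1) 0.0ms=0b +241.935ms=3/8b
2) 241.935ms=3/8b +241.935ms=3/8b
3) 483.871ms=3/4b +483.871ms=3/4b
4) 967.742ms=3/2b +967.742ms=3/2b
Σ=3b of 3 (93bpm 3/4) — PASS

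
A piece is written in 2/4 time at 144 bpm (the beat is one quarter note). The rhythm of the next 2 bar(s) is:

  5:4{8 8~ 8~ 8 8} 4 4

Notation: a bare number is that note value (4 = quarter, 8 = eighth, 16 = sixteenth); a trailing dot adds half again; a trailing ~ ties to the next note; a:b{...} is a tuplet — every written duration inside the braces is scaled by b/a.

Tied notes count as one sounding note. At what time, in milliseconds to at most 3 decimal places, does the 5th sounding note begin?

note 5 onset = 3b = 1250.0ms

1. 0.0ms @ 0 + 166.667ms (2/5)
2. 166.667ms @ 2/5 + 500.0ms (6/5)
3. 666.667ms @ 8/5 + 166.667ms (2/5)
4. 833.333ms @ 2 + 416.667ms (1)
5. 1250.0ms @ 3 + 416.667ms (1)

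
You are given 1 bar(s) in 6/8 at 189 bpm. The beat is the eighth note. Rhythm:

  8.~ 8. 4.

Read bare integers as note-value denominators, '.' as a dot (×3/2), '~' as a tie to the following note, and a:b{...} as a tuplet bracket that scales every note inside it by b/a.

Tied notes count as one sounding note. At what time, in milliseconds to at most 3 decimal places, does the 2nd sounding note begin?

note 2 onset = 3b = 952.381ms

1. 0.0ms @ 0 + 952.381ms (3)
2. 952.381ms @ 3 + 952.381ms (3)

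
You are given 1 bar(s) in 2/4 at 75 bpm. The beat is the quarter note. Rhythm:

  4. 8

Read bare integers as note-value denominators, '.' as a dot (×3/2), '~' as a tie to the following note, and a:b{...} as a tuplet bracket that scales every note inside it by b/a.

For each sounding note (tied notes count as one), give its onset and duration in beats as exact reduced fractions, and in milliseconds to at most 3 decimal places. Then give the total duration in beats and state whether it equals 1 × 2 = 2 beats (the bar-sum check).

1) 0.0ms=0b +1200.0ms=3/2b
2) 1200.0ms=3/2b +400.0ms=1/2b
Σ=2b of 2 (75bpm 2/4) — PASS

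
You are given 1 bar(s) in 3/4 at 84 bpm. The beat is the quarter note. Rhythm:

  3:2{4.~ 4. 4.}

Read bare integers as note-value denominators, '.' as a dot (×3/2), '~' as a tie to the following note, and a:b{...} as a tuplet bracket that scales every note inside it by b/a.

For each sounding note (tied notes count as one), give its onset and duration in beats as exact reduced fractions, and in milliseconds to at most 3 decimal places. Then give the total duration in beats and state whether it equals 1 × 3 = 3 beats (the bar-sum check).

1) 0.0ms=0b +1428.571ms=2b
2) 1428.571ms=2b +714.286ms=1b
Σ=3b of 3 (84bpm 3/4) — PASS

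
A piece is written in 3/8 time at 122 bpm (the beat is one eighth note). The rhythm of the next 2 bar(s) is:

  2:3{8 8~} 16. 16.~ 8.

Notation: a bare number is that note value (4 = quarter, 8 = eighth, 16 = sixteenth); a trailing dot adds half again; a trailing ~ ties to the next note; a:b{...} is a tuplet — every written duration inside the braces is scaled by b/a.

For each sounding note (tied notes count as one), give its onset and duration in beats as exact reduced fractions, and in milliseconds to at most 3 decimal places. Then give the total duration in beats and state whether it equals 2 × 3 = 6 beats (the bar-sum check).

1) 0.0ms=0b +737.705ms=3/2b
2) 737.705ms=3/2b +1106.557ms=9/4b
3) 1844.262ms=15/4b +1106.557ms=9/4b
Σ=6b of 6 (122bpm 3/8) — PASS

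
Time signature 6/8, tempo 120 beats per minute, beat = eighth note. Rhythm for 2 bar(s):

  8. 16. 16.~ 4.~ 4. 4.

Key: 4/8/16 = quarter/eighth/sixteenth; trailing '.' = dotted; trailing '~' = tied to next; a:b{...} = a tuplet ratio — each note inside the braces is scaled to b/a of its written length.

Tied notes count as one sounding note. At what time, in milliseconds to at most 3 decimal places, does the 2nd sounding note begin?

note 2 onset = 3/2b = 750.0ms

1. 0.0ms @ 0 + 750.0ms (3/2)
2. 750.0ms @ 3/2 + 375.0ms (3/4)
3. 1125.0ms @ 9/4 + 3375.0ms (27/4)
4. 4500.0ms @ 9 + 1500.0ms (3)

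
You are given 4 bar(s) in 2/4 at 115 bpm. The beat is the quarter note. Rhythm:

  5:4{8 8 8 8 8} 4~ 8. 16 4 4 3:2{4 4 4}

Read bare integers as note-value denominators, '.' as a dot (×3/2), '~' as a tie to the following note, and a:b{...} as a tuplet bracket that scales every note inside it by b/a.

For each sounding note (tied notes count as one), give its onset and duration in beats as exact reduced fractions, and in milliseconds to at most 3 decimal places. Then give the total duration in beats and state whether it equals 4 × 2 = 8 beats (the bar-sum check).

1) 0.0ms=0b +208.696ms=2/5b
2) 208.696ms=2/5b +208.696ms=2/5b
3) 417.391ms=4/5b +208.696ms=2/5b
4) 626.087ms=6/5b +208.696ms=2/5b
5) 834.783ms=8/5b +208.696ms=2/5b
6) 1043.478ms=2b +913.043ms=7/4b
7) 1956.522ms=15/4b +130.435ms=1/4b
8) 2086.957ms=4b +521.739ms=1b
9) 2608.696ms=5b +521.739ms=1b
10) 3130.435ms=6b +347.826ms=2/3b
11) 3478.261ms=20/3b +347.826ms=2/3b
12) 3826.087ms=22/3b +347.826ms=2/3b
Σ=8b of 8 (115bpm 2/4) — PASS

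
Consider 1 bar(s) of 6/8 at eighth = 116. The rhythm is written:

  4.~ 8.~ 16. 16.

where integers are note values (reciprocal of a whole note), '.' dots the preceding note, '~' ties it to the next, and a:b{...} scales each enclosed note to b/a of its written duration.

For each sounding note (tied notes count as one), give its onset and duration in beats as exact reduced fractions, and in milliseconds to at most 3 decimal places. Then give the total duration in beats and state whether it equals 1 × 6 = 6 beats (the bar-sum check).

1) 0.0ms=0b +2715.517ms=21/4b
2) 2715.517ms=21/4b +387.931ms=3/4b
Σ=6b of 6 (116bpm 6/8) — PASS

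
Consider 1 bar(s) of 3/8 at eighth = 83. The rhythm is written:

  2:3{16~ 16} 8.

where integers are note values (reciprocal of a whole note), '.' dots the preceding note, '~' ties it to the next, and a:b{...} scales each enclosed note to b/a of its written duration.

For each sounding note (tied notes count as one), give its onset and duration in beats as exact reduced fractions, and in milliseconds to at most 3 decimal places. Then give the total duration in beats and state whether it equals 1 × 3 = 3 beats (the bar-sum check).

1) 0.0ms=0b +1084.337ms=3/2b
2) 1084.337ms=3/2b +1084.337ms=3/2b
Σ=3b of 3 (83bpm 3/8) — PASS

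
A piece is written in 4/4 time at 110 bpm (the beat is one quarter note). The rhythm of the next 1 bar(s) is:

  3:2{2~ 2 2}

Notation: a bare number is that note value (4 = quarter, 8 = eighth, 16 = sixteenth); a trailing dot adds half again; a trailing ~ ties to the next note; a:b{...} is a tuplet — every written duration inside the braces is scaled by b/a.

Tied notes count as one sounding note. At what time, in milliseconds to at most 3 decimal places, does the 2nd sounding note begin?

1. 0.0ms @ 0 + 1454.545ms (8/3)
2. 1454.545ms @ 8/3 + 727.273ms (4/3)

note 2 onset = 8/3b = 1454.545ms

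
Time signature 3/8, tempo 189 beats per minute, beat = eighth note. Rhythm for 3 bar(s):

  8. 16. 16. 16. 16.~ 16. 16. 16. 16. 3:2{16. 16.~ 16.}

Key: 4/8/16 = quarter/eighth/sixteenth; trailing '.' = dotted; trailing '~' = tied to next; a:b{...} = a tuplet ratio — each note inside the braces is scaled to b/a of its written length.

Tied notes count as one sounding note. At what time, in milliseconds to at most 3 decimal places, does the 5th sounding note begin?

1. 0.0ms @ 0 + 476.19ms (3/2)
2. 476.19ms @ 3/2 + 238.095ms (3/4)
3. 714.286ms @ 9/4 + 238.095ms (3/4)
4. 952.381ms @ 3 + 238.095ms (3/4)
5. 1190.476ms @ 15/4 + 476.19ms (3/2)
6. 1666.667ms @ 21/4 + 238.095ms (3/4)
7. 1904.762ms @ 6 + 238.095ms (3/4)
8. 2142.857ms @ 27/4 + 238.095ms (3/4)
9. 2380.952ms @ 15/2 + 158.73ms (1/2)
10. 2539.683ms @ 8 + 317.46ms (1)

note 5 onset = 15/4b = 1190.476ms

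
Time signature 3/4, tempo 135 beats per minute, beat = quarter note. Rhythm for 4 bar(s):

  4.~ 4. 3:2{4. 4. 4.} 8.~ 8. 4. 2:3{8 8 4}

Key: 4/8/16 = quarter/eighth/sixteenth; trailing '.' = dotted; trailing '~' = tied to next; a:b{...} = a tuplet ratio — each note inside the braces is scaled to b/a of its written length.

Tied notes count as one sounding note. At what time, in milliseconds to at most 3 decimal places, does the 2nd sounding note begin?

1. 0.0ms @ 0 + 1333.333ms (3)
2. 1333.333ms @ 3 + 444.444ms (1)
3. 1777.778ms @ 4 + 444.444ms (1)
4. 2222.222ms @ 5 + 444.444ms (1)
5. 2666.667ms @ 6 + 666.667ms (3/2)
6. 3333.333ms @ 15/2 + 666.667ms (3/2)
7. 4000.0ms @ 9 + 333.333ms (3/4)
8. 4333.333ms @ 39/4 + 333.333ms (3/4)
9. 4666.667ms @ 21/2 + 666.667ms (3/2)

note 2 onset = 3b = 1333.333ms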